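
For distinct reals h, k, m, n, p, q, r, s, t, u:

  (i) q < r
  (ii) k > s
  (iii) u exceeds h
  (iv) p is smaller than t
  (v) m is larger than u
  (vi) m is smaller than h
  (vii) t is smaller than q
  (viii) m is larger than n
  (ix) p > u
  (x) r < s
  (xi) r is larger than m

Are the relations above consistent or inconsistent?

Chaining the given relations yields m < h < u, so m < u. But one relation states u < m. These cannot both hold.

inconsistent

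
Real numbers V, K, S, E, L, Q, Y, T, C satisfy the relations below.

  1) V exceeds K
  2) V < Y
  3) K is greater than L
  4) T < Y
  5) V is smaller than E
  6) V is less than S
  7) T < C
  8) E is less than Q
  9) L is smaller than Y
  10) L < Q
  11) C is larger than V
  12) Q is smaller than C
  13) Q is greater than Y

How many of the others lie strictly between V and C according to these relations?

The relations place V below C. An element lies strictly between them when it is forced above V and also forced below C.
Above V: {E, S, Y, Q}. Below C: {L, K, T, E, Y, Q}.
Intersection: {E, Y, Q} — 3.

3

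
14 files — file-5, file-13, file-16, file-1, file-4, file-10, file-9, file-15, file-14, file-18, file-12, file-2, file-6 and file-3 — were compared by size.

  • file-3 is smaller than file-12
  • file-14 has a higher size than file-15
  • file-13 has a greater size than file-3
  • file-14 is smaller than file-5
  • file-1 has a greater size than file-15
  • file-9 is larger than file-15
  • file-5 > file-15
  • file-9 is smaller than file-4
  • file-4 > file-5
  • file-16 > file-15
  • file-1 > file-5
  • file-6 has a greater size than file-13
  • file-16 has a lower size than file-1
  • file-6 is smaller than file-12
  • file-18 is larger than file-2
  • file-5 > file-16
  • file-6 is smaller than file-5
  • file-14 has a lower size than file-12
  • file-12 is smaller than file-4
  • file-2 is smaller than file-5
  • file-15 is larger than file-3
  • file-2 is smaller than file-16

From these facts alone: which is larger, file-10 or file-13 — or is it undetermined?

Following every chain through file-13: above file-13 we get file-6, file-12, file-5, file-1, file-4; below file-13 we get file-3.
file-10 is not reached, and no chain runs the other way from file-10 to file-13.
So the given relations leave the order of file-13 and file-10 undetermined.

undetermined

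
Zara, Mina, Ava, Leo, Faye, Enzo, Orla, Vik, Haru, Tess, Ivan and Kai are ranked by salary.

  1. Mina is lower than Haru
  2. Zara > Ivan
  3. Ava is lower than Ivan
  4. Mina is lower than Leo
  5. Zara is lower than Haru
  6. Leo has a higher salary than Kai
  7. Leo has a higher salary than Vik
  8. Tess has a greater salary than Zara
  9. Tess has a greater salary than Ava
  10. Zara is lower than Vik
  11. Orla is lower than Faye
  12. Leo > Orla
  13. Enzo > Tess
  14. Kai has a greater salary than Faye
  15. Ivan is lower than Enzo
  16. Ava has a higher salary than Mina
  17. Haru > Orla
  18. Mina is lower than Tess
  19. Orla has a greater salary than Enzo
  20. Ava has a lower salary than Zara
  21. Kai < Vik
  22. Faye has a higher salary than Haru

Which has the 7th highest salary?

Chaining the given pairs: Mina < Ava < Ivan < Zara < Tess < Enzo < Orla < Haru < Faye < Kai < Vik < Leo.
Counting 7 from the largest end gives Enzo.

Enzo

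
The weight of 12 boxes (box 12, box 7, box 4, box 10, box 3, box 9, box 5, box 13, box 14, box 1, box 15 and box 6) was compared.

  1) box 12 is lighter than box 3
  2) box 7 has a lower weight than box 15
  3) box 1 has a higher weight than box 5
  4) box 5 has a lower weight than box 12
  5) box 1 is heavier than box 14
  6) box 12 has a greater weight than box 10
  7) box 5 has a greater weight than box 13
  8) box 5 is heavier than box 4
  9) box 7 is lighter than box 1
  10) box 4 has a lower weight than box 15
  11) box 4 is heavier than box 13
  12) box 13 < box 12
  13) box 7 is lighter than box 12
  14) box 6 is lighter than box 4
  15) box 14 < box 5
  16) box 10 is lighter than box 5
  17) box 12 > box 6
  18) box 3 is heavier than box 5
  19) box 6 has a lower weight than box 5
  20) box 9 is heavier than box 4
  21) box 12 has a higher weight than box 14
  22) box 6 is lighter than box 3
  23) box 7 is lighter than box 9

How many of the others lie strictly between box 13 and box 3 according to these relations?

The relations place box 13 below box 3. An element lies strictly between them when it is forced above box 13 and also forced below box 3.
Above box 13: {box 4, box 5, box 12, box 1, box 9, box 15}. Below box 3: {box 6, box 14, box 10, box 4, box 7, box 5, box 12}.
Intersection: {box 4, box 5, box 12} — 3.

3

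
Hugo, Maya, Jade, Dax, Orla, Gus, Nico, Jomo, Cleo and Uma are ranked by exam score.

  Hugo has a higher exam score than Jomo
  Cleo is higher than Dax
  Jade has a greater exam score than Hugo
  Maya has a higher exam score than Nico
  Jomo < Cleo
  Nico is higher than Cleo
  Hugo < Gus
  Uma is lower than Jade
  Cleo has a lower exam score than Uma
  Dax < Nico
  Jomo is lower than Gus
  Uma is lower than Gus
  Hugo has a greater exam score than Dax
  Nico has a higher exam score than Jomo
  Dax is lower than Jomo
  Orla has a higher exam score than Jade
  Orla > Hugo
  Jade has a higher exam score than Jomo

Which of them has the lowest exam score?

Jomo is not least since Dax < Jomo; Cleo is not least since Jomo < Cleo; Uma is not least since Cleo < Uma; Nico is not least since Cleo < Nico; Hugo is not least since Jomo < Hugo; Gus is not least since Hugo < Gus; Jade is not least since Uma < Jade; Orla is not least since Hugo < Orla; Maya is not least since Nico < Maya.
Only Dax has nothing below it, so Dax is the lowest exam score.

Dax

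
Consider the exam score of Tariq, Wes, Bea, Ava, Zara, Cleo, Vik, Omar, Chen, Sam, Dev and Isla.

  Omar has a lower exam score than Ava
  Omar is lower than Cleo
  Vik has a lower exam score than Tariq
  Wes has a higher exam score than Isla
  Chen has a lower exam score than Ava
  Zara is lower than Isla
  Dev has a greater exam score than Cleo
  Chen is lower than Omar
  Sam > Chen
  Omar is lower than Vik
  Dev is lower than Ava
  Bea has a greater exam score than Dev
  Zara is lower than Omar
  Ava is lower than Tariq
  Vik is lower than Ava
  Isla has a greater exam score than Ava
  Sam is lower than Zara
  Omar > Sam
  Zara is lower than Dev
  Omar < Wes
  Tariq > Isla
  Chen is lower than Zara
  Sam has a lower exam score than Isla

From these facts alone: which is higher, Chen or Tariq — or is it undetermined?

Tariq

Chaining the given relations: Chen < Sam < Zara < Omar < Cleo < Dev < Ava < Isla < Tariq.
So Tariq is higher.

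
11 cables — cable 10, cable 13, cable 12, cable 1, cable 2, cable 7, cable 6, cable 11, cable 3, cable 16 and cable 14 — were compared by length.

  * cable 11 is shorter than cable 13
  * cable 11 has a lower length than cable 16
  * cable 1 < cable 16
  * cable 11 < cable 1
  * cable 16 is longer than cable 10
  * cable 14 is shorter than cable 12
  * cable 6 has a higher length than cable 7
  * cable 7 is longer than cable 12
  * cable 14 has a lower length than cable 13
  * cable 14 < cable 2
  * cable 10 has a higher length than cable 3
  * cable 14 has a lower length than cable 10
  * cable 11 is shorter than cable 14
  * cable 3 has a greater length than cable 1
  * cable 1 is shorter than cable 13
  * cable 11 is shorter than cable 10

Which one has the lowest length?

cable 11

Chaining upward from cable 11: directly above it, cable 14, cable 1, cable 10, cable 16, cable 13; then cable 3, cable 2, cable 12; then cable 7; then cable 6.
That covers every other element, and nothing is given below cable 11, so cable 11 is the lowest length.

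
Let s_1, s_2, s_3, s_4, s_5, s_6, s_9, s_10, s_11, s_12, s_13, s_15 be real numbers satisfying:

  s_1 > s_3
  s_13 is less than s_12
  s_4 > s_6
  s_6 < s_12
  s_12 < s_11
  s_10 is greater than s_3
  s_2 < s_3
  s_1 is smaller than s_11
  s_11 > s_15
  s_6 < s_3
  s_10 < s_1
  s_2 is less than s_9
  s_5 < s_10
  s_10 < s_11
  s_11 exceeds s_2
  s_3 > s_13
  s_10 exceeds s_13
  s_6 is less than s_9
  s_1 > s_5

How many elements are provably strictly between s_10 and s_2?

1

Chaining upward from s_2 reaches: s_3, s_1, s_11, s_9.
Chaining downward from s_10 reaches: s_6, s_13, s_5, s_3.
Strictly between s_2 and s_10 are those in both lists: s_3 — 1 element.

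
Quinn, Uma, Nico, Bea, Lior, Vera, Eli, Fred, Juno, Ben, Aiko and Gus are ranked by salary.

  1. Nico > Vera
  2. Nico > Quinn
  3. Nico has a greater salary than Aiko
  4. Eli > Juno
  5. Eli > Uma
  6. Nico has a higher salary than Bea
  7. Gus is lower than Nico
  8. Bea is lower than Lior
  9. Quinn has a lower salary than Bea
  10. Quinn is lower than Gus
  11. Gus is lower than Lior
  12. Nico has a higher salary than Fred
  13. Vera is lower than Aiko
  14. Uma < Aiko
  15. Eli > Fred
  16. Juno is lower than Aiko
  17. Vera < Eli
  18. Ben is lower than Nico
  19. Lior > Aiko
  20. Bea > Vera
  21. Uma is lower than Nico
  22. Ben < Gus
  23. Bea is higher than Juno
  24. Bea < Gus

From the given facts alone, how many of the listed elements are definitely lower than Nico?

9

The elements the relations force below Nico are Quinn, Vera, Ben, Juno, Fred, Bea, Uma, Aiko, Gus — no chain reaches any other.
That is 9.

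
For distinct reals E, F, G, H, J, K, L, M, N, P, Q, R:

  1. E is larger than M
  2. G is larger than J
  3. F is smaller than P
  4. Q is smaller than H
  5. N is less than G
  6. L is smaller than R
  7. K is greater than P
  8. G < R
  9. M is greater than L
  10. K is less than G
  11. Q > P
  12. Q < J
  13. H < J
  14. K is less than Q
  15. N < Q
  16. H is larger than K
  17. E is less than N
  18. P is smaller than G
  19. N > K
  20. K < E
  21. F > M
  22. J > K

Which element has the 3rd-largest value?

J

The consecutive relations fix a unique order: L < M < F < P < K < E < N < Q < H < J < G < R.
The 3rd largest is J.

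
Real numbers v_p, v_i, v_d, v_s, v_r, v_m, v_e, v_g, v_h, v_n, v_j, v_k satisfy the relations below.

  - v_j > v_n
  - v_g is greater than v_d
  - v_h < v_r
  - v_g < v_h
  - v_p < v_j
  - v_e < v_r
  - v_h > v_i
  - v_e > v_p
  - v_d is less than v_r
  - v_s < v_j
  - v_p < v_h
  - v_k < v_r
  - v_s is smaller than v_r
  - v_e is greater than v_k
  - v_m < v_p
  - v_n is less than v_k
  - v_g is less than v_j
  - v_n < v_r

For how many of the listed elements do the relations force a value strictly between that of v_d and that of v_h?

Chaining upward from v_d reaches: v_g, v_j, v_r.
Chaining downward from v_h reaches: v_m, v_i, v_g, v_p.
Strictly between v_d and v_h are those in both lists: v_g — 1 element.

1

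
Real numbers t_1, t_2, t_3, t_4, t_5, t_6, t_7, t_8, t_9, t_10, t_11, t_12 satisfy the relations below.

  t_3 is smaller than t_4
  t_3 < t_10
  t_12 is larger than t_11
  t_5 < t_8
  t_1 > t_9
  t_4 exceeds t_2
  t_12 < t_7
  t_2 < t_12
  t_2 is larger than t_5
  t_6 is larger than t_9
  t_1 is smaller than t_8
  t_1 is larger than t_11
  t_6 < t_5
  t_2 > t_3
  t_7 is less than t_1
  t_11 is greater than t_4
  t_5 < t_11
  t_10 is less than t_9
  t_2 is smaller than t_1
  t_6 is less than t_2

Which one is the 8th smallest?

t_11

Piecing the relations together gives one ordering: t_3 < t_10 < t_9 < t_6 < t_5 < t_2 < t_4 < t_11 < t_12 < t_7 < t_1 < t_8.
The 8th smallest is t_11.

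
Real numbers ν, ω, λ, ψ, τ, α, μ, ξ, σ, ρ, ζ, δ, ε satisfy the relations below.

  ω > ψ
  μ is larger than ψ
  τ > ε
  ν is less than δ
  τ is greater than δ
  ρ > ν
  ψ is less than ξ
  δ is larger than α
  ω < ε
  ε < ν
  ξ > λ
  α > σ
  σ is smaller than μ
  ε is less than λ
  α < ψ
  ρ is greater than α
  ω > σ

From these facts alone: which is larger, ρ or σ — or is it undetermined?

σ < α and α < ψ give σ < ψ.
With ψ < ω: σ < α < ψ < ω.
Then ω < ε extends the chain to ε.
With ε < ν: σ < α < ψ < ω < ε < ν.
With ν < ρ: σ < α < ψ < ω < ε < ν < ρ.
So ρ is larger.

ρ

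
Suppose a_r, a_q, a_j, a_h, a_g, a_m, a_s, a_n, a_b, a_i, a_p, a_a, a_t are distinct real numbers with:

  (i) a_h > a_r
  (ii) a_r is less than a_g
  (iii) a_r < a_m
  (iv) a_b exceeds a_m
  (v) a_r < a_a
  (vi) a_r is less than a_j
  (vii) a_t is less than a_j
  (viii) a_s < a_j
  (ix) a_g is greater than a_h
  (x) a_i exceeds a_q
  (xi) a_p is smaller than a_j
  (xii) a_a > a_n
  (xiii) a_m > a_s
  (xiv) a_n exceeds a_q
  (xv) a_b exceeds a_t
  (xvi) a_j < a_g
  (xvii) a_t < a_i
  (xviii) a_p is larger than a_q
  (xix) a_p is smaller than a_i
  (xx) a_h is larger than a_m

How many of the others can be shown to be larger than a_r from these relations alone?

6

From a_r the given relations immediately reach a_m, a_h, a_j, a_a, a_g.
From those, a_b — 6 in total.
No other element is forced above a_r by the given relations, so the count is 6.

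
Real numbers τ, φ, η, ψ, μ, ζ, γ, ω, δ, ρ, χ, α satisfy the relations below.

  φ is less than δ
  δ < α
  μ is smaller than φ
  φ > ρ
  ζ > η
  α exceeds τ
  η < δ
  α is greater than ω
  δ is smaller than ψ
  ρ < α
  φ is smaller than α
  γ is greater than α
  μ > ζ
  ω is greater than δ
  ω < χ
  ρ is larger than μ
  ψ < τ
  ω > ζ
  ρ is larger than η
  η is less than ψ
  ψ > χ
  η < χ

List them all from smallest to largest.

η < ζ < μ < ρ < φ < δ < ω < χ < ψ < τ < α < γ

Nothing is placed below η, so it is least; from there η < ζ; ζ < μ; μ < ρ; ρ < φ; φ < δ; δ < ω; ω < χ; χ < ψ; ψ < τ; τ < α; α < γ, each given directly.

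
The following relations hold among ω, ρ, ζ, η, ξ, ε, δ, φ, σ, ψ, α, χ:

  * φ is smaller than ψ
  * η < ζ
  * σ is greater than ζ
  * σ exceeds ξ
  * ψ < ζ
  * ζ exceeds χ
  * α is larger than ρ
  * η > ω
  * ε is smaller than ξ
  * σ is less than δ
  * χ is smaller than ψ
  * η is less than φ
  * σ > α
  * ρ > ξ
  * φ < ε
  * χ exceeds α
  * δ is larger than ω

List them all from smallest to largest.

Nothing is placed below ω, so it is least; from there ω < η; η < φ; φ < ε; ε < ξ; ξ < ρ; ρ < α; α < χ; χ < ψ; ψ < ζ; ζ < σ; σ < δ, each given directly.

ω < η < φ < ε < ξ < ρ < α < χ < ψ < ζ < σ < δ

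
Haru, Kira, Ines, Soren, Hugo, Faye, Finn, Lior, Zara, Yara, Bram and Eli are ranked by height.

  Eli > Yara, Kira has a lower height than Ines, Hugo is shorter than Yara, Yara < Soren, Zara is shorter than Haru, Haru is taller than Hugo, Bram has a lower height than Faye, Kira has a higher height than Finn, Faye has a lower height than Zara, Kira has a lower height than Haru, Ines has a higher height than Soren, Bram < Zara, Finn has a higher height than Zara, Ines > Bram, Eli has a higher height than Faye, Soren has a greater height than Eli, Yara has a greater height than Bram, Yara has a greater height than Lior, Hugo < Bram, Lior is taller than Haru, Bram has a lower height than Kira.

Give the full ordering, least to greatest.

Hugo < Bram < Faye < Zara < Finn < Kira < Haru < Lior < Yara < Eli < Soren < Ines

Nothing is placed below Hugo, so it is least; from there Hugo < Bram; Bram < Faye; Faye < Zara; Zara < Finn; Finn < Kira; Kira < Haru; Haru < Lior; Lior < Yara; Yara < Eli; Eli < Soren; Soren < Ines, each given directly.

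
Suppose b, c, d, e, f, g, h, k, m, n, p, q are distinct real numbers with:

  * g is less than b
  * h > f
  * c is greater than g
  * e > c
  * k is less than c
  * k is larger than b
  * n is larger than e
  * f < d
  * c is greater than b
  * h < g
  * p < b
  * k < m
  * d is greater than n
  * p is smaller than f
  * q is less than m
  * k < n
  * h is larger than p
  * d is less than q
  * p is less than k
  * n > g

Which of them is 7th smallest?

c

Chaining the given pairs: p < f < h < g < b < k < c < e < n < d < q < m.
The 7th smallest is c.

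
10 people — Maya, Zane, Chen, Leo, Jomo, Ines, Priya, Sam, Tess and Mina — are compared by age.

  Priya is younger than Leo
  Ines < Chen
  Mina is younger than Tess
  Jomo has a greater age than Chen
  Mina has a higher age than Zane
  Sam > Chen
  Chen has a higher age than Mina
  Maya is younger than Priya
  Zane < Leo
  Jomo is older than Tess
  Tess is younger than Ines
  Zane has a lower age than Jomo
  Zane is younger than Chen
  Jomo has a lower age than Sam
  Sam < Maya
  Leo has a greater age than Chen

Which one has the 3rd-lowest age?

The consecutive relations fix a unique order: Zane < Mina < Tess < Ines < Chen < Jomo < Sam < Maya < Priya < Leo.
Counting 3 from the smallest end gives Tess.

Tess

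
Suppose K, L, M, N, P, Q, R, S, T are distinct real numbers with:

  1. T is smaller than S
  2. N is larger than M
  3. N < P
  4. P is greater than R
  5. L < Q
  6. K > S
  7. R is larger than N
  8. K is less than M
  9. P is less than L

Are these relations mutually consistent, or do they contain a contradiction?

The single ordering T < S < K < M < N < R < P < L < Q satisfies every listed relation, so no contradiction arises.

consistent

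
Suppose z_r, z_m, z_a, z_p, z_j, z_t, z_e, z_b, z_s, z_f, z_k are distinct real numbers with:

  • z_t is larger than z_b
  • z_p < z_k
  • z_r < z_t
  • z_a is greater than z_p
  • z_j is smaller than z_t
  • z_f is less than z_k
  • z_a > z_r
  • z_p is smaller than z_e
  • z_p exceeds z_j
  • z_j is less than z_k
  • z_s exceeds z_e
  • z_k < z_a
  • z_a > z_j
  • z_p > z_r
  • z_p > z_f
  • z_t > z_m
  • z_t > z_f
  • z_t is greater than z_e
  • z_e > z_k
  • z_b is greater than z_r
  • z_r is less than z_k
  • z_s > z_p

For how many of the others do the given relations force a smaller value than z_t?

From z_t the given relations immediately reach z_j, z_f, z_r, z_b, z_m, z_e.
From those, z_p, z_k — 8 in total.
No other element is forced below z_t by the given relations, so the count is 8.

8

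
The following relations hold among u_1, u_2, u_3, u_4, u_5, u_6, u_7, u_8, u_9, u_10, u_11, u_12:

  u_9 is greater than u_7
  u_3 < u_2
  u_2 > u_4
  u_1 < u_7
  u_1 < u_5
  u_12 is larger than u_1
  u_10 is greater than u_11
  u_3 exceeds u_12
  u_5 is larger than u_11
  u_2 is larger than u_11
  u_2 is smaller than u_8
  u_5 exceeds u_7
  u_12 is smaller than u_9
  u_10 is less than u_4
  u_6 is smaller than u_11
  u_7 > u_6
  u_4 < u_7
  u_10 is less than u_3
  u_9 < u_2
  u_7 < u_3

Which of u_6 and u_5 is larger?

u_5

Chaining the given relations: u_6 < u_11 < u_10 < u_4 < u_7 < u_5.
So u_6 < u_5; u_5 is the larger of the two.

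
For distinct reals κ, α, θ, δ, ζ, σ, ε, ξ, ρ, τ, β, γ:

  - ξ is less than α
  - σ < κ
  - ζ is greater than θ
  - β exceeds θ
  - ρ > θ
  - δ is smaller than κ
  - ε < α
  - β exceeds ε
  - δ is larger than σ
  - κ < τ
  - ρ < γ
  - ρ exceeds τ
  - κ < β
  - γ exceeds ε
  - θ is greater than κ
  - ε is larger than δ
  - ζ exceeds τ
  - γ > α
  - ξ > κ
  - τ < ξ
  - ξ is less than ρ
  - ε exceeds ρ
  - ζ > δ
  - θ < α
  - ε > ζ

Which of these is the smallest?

δ is not least since σ < δ; κ is not least since σ < κ; θ is not least since κ < θ; τ is not least since κ < τ; ξ is not least since κ < ξ; ζ is not least since τ < ζ; ρ is not least since θ < ρ; ε is not least since ζ < ε; α is not least since ε < α; γ is not least since ρ < γ; β is not least since κ < β.
Only σ has nothing below it, so σ is the smallest.

σ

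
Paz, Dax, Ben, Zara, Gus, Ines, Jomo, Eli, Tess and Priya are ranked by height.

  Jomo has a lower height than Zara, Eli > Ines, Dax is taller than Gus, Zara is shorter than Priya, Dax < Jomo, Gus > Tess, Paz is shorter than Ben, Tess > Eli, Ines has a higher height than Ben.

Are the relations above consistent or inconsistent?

consistent

The single ordering Paz < Ben < Ines < Eli < Tess < Gus < Dax < Jomo < Zara < Priya satisfies every listed relation, so no contradiction arises.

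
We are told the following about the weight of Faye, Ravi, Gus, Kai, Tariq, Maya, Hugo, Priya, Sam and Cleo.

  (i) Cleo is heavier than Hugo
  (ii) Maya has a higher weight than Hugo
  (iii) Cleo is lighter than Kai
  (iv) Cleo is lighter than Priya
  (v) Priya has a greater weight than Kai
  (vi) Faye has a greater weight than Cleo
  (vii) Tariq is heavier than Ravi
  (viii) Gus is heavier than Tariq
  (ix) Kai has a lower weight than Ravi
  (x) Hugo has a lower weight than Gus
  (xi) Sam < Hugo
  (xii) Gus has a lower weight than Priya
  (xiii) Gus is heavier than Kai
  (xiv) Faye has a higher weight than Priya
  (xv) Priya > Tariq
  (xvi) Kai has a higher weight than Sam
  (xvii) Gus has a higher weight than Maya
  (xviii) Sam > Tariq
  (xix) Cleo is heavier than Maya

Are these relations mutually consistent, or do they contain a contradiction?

inconsistent

Chaining the given relations yields Ravi < Tariq < Sam < Hugo < Maya < Cleo < Kai, so Ravi < Kai. But one relation states Kai < Ravi. These cannot both hold.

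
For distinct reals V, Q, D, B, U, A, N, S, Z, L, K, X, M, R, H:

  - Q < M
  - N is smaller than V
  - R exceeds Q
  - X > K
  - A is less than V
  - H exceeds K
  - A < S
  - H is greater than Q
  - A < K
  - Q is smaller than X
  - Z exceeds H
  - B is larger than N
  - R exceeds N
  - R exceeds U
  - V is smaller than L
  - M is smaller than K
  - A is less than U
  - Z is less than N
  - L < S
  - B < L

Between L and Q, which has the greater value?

Q < M and M < K give Q < K.
With K < H: Q < M < K < H.
Then H < Z extends the chain to Z.
With Z < N: Q < M < K < H < Z < N.
Then N < B extends the chain to B.
Then B < L extends the chain to L.
So Q < L; L is the larger of the two.

L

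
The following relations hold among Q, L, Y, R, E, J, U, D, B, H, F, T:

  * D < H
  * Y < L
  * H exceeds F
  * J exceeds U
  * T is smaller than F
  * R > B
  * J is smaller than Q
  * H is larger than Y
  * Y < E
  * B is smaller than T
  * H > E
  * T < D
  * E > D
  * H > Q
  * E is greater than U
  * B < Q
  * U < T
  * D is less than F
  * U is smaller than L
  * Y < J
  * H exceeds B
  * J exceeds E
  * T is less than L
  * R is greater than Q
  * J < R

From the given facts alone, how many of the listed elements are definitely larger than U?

9

Directly above U: T, E, J, L.
One step further: D, F, Q, H, R (9 so far).
Nothing else is reachable above U; 9 in all.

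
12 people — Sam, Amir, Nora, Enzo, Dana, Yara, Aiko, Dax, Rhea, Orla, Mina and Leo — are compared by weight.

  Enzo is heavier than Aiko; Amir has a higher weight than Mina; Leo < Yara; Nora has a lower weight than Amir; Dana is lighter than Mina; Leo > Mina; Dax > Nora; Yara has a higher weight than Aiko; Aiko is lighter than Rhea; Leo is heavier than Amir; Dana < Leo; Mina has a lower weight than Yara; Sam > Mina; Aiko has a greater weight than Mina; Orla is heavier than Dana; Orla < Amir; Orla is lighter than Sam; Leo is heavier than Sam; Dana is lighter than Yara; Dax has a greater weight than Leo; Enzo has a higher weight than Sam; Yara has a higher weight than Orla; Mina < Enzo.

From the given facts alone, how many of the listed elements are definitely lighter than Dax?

7

From Dax the given relations immediately reach Nora, Leo.
From those, Dana, Mina, Amir, Sam — 6 in total.
From those, Orla — 7 in total.
No other element is forced below Dax by the given relations, so the count is 7.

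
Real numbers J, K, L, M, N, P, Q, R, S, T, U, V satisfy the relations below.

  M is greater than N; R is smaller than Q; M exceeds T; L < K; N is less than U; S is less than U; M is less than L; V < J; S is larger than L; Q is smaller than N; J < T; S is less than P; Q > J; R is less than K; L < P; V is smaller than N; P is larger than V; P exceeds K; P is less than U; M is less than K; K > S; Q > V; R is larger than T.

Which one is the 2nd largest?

Piecing the relations together gives one ordering: V < J < T < R < Q < N < M < L < S < K < P < U.
The 2nd largest is P.

P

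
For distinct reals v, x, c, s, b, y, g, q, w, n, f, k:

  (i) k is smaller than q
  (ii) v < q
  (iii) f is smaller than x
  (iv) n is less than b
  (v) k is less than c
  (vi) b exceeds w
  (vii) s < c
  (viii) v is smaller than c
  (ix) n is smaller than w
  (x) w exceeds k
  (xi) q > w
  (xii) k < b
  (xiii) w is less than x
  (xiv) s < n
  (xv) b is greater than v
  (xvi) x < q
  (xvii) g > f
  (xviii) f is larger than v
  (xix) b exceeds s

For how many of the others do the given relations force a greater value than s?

From s the given relations immediately reach n, c, b.
From those, w — 4 in total.
From those, x, q — 6 in total.
No other element is forced above s by the given relations, so the count is 6.

6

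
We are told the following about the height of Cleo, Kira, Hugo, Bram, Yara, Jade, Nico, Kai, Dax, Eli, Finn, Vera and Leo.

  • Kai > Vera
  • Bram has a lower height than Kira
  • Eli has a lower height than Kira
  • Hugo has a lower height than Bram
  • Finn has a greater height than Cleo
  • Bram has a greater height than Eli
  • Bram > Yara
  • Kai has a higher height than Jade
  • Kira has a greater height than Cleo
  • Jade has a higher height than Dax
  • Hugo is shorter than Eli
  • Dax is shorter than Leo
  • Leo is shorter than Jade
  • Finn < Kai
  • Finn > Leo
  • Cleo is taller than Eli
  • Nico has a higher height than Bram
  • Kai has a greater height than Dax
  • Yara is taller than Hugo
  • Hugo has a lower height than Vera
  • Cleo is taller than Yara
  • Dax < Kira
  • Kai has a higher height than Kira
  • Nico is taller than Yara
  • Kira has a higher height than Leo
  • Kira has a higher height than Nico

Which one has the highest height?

Kai

Chaining downward from Kai: directly below it, Dax, Jade, Finn, Kira, Vera; then Hugo, Eli, Leo, Cleo, Bram, Nico; then Yara.
That covers every other element, and nothing is given above Kai, so Kai is the highest height.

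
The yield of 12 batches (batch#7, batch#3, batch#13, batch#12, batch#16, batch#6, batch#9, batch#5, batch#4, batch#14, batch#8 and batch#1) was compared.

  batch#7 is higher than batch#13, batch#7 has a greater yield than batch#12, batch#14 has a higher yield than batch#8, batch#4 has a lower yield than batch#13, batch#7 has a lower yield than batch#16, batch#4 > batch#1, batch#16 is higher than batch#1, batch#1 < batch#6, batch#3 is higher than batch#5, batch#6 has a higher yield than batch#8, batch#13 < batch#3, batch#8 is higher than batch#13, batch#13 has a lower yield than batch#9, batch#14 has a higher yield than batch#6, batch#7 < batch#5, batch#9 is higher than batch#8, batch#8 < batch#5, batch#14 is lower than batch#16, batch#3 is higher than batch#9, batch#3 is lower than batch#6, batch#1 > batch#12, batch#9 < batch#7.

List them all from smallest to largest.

batch#12 < batch#1 < batch#4 < batch#13 < batch#8 < batch#9 < batch#7 < batch#5 < batch#3 < batch#6 < batch#14 < batch#16

The consecutive links are each given: batch#12 < batch#1; batch#1 < batch#4; batch#4 < batch#13; batch#13 < batch#8; batch#8 < batch#9; batch#9 < batch#7; batch#7 < batch#5; batch#5 < batch#3; batch#3 < batch#6; batch#6 < batch#14; batch#14 < batch#16.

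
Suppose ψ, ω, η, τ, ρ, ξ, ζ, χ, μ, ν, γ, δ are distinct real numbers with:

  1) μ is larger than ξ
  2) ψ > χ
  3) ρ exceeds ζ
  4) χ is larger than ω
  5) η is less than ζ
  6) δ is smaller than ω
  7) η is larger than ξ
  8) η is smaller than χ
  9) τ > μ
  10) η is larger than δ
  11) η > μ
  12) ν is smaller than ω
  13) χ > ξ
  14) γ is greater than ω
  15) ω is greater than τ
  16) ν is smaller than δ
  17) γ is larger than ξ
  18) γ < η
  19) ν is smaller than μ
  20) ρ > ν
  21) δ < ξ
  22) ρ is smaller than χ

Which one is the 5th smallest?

The consecutive relations fix a unique order: ν < δ < ξ < μ < τ < ω < γ < η < ζ < ρ < χ < ψ.
The 5th smallest is τ.

τ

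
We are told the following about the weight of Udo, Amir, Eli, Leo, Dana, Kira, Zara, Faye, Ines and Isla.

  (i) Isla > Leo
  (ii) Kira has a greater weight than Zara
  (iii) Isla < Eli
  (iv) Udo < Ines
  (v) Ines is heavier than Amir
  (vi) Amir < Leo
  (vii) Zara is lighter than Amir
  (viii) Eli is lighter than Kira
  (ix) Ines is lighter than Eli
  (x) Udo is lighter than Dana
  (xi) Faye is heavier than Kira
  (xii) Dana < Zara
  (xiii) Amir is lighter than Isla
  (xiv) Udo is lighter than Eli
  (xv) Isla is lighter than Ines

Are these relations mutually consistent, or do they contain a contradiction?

consistent

The single ordering Udo < Dana < Zara < Amir < Leo < Isla < Ines < Eli < Kira < Faye satisfies every listed relation, so no contradiction arises.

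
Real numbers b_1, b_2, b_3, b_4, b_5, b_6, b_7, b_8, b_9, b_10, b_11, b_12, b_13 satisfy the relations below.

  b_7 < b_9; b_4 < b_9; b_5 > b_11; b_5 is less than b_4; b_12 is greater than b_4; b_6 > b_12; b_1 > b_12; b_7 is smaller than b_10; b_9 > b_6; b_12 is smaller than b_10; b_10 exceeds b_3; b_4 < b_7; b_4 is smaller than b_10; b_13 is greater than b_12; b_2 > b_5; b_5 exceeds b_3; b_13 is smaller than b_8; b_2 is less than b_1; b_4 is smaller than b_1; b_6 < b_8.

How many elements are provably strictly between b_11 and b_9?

The relations place b_11 below b_9. An element lies strictly between them when it is forced above b_11 and also forced below b_9.
Above b_11: {b_5, b_4, b_7, b_2, b_12, b_13, b_10, b_6, b_8, b_1}. Below b_9: {b_3, b_5, b_4, b_7, b_12, b_6}.
Intersection: {b_5, b_4, b_7, b_12, b_6} — 5.

5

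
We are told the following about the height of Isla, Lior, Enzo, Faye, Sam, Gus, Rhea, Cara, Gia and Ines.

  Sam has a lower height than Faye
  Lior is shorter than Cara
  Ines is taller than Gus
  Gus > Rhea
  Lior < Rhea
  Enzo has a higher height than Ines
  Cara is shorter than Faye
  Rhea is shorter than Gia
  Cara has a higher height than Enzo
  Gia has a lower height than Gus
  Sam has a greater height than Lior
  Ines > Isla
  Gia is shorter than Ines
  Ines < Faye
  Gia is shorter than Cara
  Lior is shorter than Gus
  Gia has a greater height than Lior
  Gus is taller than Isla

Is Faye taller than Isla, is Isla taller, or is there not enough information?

Following the relations from Isla: Isla < Gus < Ines < Enzo < Cara < Faye.
So Faye is taller.

Faye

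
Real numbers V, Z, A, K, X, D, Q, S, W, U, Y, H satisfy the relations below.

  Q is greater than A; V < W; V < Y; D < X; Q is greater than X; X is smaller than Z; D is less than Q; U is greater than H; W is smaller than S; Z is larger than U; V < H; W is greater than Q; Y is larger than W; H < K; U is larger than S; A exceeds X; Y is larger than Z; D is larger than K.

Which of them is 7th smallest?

Q

Chaining the given pairs: V < H < K < D < X < A < Q < W < S < U < Z < Y.
The 7th smallest is Q.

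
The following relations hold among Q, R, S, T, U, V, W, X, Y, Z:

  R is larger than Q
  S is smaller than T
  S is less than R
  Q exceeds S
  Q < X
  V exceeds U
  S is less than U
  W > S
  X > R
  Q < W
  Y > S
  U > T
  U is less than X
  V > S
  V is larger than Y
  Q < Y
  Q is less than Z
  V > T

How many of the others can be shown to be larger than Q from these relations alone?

6

Directly above Q: Y, Z, R, X, W.
One step further: V (6 so far).
No other element is forced above Q by the given relations, so the count is 6.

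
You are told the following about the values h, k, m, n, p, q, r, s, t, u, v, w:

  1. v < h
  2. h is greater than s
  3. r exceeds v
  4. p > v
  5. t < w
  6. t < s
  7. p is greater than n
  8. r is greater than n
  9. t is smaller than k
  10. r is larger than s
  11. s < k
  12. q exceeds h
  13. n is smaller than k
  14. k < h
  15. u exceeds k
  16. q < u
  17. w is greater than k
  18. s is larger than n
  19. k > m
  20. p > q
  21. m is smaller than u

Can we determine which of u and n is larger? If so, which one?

u

The relevant relations are n < s; s < k; k < h; h < q; q < u.
Together: n < s < k < h < q < u.
So u is larger.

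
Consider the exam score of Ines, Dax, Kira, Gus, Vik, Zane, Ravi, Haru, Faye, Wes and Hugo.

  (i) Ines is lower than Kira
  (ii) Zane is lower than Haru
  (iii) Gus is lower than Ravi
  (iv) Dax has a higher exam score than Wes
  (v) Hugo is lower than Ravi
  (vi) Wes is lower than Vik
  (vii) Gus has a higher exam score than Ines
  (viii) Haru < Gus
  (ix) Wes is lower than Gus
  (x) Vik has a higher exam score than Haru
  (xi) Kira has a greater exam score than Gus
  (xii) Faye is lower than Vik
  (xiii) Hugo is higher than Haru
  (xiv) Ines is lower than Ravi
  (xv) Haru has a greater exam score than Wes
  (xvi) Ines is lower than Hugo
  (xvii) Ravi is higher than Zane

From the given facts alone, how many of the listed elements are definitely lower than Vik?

Directly below Vik: Faye, Wes, Haru.
One step further: Zane (4 so far).
No other element is forced below Vik by the given relations, so the count is 4.

4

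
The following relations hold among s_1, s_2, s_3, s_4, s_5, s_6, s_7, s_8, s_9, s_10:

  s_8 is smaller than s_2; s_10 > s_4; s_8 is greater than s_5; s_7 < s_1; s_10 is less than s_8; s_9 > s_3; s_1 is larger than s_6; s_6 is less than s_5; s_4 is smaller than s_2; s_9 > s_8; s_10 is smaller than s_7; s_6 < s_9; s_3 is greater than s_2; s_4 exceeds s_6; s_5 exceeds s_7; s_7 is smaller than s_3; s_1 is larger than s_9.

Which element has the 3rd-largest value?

s_3

The consecutive relations fix a unique order: s_6 < s_4 < s_10 < s_7 < s_5 < s_8 < s_2 < s_3 < s_9 < s_1.
The 3rd largest is s_3.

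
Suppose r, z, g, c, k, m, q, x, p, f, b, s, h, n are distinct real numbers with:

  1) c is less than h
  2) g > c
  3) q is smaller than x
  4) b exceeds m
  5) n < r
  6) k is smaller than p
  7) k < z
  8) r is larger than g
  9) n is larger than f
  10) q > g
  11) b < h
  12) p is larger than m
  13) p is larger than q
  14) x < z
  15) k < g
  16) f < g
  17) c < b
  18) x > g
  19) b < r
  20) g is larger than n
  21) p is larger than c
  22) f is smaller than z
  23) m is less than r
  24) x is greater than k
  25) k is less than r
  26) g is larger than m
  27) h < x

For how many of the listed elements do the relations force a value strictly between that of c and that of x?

The relations place c below x. An element lies strictly between them when it is forced above c and also forced below x.
Above c: {b, h, g, q, p, r, z}. Below x: {m, b, f, h, k, n, g, q}.
Intersection: {b, h, g, q} — 4.

4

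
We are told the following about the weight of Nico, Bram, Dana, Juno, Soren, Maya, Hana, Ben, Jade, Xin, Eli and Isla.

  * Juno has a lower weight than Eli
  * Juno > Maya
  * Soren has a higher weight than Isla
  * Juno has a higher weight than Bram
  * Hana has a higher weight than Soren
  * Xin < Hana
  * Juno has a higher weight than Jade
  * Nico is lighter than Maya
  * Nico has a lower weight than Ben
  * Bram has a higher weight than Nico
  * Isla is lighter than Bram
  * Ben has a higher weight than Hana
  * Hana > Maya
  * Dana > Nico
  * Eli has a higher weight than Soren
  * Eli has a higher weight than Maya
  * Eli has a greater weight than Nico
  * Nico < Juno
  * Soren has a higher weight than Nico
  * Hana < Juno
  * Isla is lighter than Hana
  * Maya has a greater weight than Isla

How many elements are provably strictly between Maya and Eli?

Chaining upward from Maya reaches: Hana, Ben, Juno.
Chaining downward from Eli reaches: Xin, Nico, Isla, Soren, Jade, Hana, Bram, Juno.
Strictly between Maya and Eli are those in both lists: Hana, Juno — 2 elements.

2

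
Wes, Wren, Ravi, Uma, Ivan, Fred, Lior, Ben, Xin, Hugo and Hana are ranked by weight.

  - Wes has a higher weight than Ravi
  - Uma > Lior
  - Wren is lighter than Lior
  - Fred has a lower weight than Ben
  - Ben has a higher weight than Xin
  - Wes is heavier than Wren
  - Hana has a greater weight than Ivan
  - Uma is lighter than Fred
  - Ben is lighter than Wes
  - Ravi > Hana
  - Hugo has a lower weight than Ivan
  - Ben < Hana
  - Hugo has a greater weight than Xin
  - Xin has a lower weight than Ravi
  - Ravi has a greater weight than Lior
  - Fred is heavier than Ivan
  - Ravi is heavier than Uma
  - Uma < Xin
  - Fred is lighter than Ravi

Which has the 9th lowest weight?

The consecutive relations fix a unique order: Wren < Lior < Uma < Xin < Hugo < Ivan < Fred < Ben < Hana < Ravi < Wes.
Counting 9 from the smallest end gives Hana.

Hana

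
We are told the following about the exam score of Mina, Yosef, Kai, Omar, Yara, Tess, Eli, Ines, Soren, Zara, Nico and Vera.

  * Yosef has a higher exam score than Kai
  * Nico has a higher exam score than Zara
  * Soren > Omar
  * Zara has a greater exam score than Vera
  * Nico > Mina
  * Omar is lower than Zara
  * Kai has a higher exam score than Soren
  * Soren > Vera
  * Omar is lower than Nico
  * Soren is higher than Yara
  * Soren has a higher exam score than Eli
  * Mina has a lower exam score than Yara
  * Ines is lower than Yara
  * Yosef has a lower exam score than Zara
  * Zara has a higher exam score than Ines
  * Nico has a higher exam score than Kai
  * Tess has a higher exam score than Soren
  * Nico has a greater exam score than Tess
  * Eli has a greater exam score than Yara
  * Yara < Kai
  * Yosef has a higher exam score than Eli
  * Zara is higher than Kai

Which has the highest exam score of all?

Nico

Chaining downward from Nico: directly below it, Mina, Omar, Tess, Kai, Zara; then Vera, Ines, Yara, Soren, Yosef; then Eli.
That covers every other element, and nothing is given above Nico, so Nico is the highest exam score.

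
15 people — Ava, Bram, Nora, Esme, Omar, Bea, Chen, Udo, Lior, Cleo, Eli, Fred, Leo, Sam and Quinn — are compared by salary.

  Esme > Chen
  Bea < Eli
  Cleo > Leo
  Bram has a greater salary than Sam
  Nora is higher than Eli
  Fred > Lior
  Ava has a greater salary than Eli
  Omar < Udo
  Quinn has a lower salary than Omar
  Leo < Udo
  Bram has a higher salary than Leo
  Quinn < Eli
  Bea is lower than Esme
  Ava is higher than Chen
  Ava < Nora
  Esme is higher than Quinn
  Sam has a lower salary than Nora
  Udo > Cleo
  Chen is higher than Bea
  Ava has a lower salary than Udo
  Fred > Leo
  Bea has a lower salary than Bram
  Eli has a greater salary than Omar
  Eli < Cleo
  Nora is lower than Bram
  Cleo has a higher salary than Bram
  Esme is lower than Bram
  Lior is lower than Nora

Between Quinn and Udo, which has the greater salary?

Udo

Quinn < Omar and Omar < Eli give Quinn < Eli.
With Eli < Ava: Quinn < Omar < Eli < Ava.
With Ava < Nora: Quinn < Omar < Eli < Ava < Nora.
With Nora < Bram: Quinn < Omar < Eli < Ava < Nora < Bram.
Then Bram < Cleo extends the chain to Cleo.
Then Cleo < Udo extends the chain to Udo.
So Quinn < Udo; Udo is the higher of the two.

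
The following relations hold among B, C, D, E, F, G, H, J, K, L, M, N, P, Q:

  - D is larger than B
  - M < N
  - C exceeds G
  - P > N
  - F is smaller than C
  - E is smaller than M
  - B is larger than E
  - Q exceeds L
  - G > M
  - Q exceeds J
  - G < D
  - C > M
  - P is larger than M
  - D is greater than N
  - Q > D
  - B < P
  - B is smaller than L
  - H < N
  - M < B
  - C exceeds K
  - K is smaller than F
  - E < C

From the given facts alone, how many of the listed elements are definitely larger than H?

From H the given relations immediately reach N.
From those, D, P — 3 in total.
From those, Q — 4 in total.
No other element is forced above H by the given relations, so the count is 4.

4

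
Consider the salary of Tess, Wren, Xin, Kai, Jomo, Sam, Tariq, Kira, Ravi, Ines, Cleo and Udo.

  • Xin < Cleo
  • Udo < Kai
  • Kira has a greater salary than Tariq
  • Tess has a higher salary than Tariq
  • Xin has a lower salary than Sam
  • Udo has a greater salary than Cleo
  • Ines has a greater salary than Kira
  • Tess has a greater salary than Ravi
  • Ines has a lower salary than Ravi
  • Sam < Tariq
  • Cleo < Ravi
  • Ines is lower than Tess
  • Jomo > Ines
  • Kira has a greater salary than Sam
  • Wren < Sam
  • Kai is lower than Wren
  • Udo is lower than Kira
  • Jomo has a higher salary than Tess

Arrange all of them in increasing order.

Xin < Cleo < Udo < Kai < Wren < Sam < Tariq < Kira < Ines < Ravi < Tess < Jomo

Nothing is placed below Xin, so it is least; from there Xin < Cleo; Cleo < Udo; Udo < Kai; Kai < Wren; Wren < Sam; Sam < Tariq; Tariq < Kira; Kira < Ines; Ines < Ravi; Ravi < Tess; Tess < Jomo, each given directly.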